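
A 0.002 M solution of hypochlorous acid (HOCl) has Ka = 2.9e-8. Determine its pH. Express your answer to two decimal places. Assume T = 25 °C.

pH = 5.12

HOCl ⇌ OCl- + H+
From the ICE table, Ka = [H+]²/(0.002 − [H+]) = 2.9 × 10^-8.
Assume [H+] ≪ 0.002: [H+] ≈ √(2.9 × 10^-8 × 0.002) = 7.62 × 10^-6 M
pH = −log[H+] = −log(7.62 × 10^-6) = 5.12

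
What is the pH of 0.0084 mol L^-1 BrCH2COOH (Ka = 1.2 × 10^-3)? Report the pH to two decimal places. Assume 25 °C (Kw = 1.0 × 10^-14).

BrCH2COOH ⇌ BrCH2COO- + H+
Ka = [H+]²/(0.0084 − [H+]) = 1.2 × 10^-3
[H+] is not negligible relative to C₀; solve [H+]² + 0.0012·[H+] − 1.01e-05 = 0.
[H+] = (−Ka + √(Ka² + 4·Ka·C₀))/2 = 2.63 × 10^-3 M
pH = −log[H+] = −log(2.63 × 10^-3) = 2.58

pH = 2.58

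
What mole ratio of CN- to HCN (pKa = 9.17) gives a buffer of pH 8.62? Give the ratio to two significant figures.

ratio = 0.28

pH = pKa + log(r) ⇒ log(r) = 8.62 − 9.17 = -0.55
r = [CN-]/[HCN] = 10^(-0.55) = 0.282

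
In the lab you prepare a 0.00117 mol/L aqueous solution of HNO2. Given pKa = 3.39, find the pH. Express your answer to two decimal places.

pH = 3.29

HNO2 ⇌ NO2- + H+
Ka = 10^(−3.39) = 4.07 × 10^-4
Let x = [H+] at equilibrium. Ka = x²/(0.00117 − x).
Here C₀/Ka ≈ 2.87, so the small-x approximation fails. Use the quadratic:
x = [−0.000407 + √(0.000407² + 1.9e-06)]/2 = 5.16 × 10^-4 M
pH = −log(5.16 × 10^-4) = 3.29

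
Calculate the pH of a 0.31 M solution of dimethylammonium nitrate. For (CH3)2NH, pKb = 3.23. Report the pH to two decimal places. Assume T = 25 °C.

pH = 5.64

(CH3)2NH2+ is the conjugate acid of the weak base (CH3)2NH.
Kb = 10^(−3.23) = 5.89 × 10^-4
Ka = Kw/Kb = 1.0×10^-14 / 5.89 × 10^-4 = 1.70 × 10^-11
Let x = [H+] at equilibrium. Ka = x²/(0.31 − x).
Since Ka ≪ C₀, x ≈ √(Ka·C₀) = 2.30 × 10^-6 M.
pH = −log(2.30 × 10^-6) = 5.64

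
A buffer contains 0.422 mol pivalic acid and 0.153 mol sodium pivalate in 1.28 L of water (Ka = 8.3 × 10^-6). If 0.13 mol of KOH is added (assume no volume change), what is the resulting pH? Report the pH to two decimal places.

pH = 5.07

OH- converts (CH3)3CCOOH to (CH3)3CCOO-: (CH3)3CCOOH → 0.292 mol, (CH3)3CCOO- → 0.283 mol.
pKa = −log(8.3 × 10^-6) = 5.081
pH = pKa + log([A⁻]/[HA]) = 5.081 + log(0.283/0.292) = 5.081 -0.014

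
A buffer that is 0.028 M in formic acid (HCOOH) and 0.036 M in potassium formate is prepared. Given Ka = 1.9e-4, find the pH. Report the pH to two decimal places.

pH = 3.83

pKa = −log(1.9 × 10^-4) = 3.721
Using pH = pKa + log([base]/[acid]) with [base]/[acid] = 0.036/0.028:
pH = 3.721 + (+0.109) = 3.83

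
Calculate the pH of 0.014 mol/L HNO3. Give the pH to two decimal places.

HNO3 is a strong acid and dissociates completely, so [H+] = 0.014 M.
pH = -log(0.014) = 1.85

pH = 1.85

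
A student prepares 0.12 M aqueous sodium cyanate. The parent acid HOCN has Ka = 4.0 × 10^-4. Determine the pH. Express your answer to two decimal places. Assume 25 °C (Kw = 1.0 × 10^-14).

OCN- is the conjugate base of the weak acid HOCN.
Kb = Kw/Ka = 1.0×10^-14 / 4.0 × 10^-4 = 2.50 × 10^-11
Kb = x²/(0.12 − x) = 2.50 × 10^-11
Neglecting x in the denominator: x = √(2.50 × 10^-11 × 0.12) = 1.73 × 10^-6 M
(x/C₀ = 0.0014% < 5%, so the approximation holds.)
pOH = 5.76, so pH = 14.00 − pOH = 8.24

pH = 8.24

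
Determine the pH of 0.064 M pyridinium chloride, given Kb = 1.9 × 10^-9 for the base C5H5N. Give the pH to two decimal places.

pH = 3.24

C5H5NH+ is the conjugate acid of the weak base C5H5N.
Ka = Kw/Kb = 1.0×10^-14 / 1.9 × 10^-9 = 5.26 × 10^-6
Let x = [H+] at equilibrium. Ka = x²/(0.064 − x).
Since Ka ≪ C₀, x ≈ √(Ka·C₀) = 5.80 × 10^-4 M.
Check: 0.91% ionized — well under 5%, approximation valid.
pH = −log[H+] = −log(5.80 × 10^-4) = 3.24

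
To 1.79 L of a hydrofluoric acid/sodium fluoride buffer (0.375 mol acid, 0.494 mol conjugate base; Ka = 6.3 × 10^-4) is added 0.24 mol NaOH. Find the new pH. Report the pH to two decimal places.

After neutralization: n(HF) = 0.135 mol, n(F-) = 0.734 mol.
pKa = −log(6.3 × 10^-4) = 3.201
pH = pKa + log([A⁻]/[HA]) = 3.201 + log(0.734/0.135) = 3.201 +0.735

pH = 3.94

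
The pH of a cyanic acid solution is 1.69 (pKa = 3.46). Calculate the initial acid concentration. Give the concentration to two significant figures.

[H+] = 10^(-1.69) = 2.04 × 10^-2 M = x
Ka = 10^(−3.46) = 3.47 × 10^-4
Ka = x²/(C₀ − x) ⇒ C₀ = x + x²/Ka
C₀ = 2.04 × 10^-2 + (2.04 × 10^-2)²/(3.47 × 10^-4) = 1.22 M

C₀ = 1.2 M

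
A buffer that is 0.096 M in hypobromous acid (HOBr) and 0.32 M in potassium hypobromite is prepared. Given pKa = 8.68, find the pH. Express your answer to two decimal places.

pH = 9.20

Using pH = pKa + log([base]/[acid]) with [base]/[acid] = 0.32/0.096:
pH = 8.68 + (+0.523) = 9.20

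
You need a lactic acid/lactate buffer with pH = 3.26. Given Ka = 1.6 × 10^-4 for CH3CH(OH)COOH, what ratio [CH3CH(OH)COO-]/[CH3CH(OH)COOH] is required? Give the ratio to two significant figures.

pKa = -log(1.6 × 10^-4) = 3.796
pH = pKa + log(r) ⇒ log(r) = 3.26 − 3.796 = -0.536
r = [CH3CH(OH)COO-]/[CH3CH(OH)COOH] = 10^(-0.536) = 0.291

ratio = 0.29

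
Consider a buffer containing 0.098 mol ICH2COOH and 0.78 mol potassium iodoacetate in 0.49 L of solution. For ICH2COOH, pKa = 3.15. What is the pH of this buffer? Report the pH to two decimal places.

pH = 4.05

Henderson–Hasselbalch: pH = pKa + log([ICH2COO-]/[ICH2COOH]) = 3.15 + log(0.78/0.098)
pH = 3.15 + (+0.901) = 4.05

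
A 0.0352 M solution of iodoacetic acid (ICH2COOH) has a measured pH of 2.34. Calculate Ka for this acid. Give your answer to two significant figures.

[H+] = 10^(-2.34) = 4.57 × 10^-3 M
At equilibrium [HA] = 0.0352 − 4.57 × 10^-3 = 3.06 × 10^-2 M
Ka = [H+][A-]/[HA] = (4.57 × 10^-3)² / 3.06 × 10^-2 = 6.8 × 10^-4

Ka = 6.8 × 10^-4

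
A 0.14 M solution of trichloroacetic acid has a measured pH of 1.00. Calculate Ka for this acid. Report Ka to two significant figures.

[H+] = 10^(-1.00) = 1.00 × 10^-1 M
At equilibrium [HA] = 0.14 − 1.00 × 10^-1 = 4.00 × 10^-2 M
Ka = [H+][A-]/[HA] = (1.00 × 10^-1)² / 4.00 × 10^-2 = 2.5 × 10^-1

Ka = 2.5 × 10^-1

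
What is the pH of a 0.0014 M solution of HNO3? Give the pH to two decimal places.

HNO3 is a strong acid and dissociates completely, so [H+] = 0.0014 M.
pH = -log(0.0014) = 2.85

pH = 2.85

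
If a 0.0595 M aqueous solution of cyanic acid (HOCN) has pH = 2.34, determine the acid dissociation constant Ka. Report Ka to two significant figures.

Ka = 3.8 × 10^-4

[H+] = 10^(-2.34) = 4.57 × 10^-3 M
At equilibrium [HA] = 0.0595 − 4.57 × 10^-3 = 5.49 × 10^-2 M
Ka = [H+][A-]/[HA] = (4.57 × 10^-3)² / 5.49 × 10^-2 = 3.8 × 10^-4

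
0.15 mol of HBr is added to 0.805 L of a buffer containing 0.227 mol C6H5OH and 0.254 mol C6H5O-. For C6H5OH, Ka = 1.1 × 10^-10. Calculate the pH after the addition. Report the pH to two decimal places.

pH = 9.40

After neutralization: n(C6H5OH) = 0.377 mol, n(C6H5O-) = 0.104 mol.
pKa = −log(1.1 × 10^-10) = 9.959
pH = pKa + log(n_C6H5O-/n_C6H5OH) = 9.959 + log(0.104/0.377) = 9.959 + (-0.559)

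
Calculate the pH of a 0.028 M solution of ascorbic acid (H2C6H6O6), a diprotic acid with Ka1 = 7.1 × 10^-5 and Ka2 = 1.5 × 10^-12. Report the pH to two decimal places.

Ka1 ≫ Ka2, so treat the first dissociation as the only significant source of H+.
Ka1 = x²/(0.028 − x) = 7.1 × 10^-5
Solving the quadratic: x = (−Ka1 + √(Ka1² + 4·Ka1·C₀))/2 = 1.37 × 10^-3 M
pH = −log(1.37 × 10^-3) = 2.86

pH = 2.86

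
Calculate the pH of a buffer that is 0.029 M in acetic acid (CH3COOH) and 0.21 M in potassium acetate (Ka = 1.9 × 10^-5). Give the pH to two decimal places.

pKa = −log(1.9 × 10^-5) = 4.721
pH = pKa + log([A⁻]/[HA]) = 4.721 + log(0.21/0.029)
pH = 4.721 + (+0.860) = 5.58

pH = 5.58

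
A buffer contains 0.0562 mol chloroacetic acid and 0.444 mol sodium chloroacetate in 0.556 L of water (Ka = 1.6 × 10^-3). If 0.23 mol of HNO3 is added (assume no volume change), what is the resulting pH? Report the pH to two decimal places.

After neutralization: n(ClCH2COOH) = 0.286 mol, n(ClCH2COO-) = 0.214 mol.
pKa = −log(1.6 × 10^-3) = 2.796
pH = pKa + log([A⁻]/[HA]) = 2.796 + log(0.214/0.286) = 2.796 -0.126

pH = 2.67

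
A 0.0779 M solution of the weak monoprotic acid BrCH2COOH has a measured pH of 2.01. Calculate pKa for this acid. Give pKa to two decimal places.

[H+] = 10^(-2.01) = 9.77 × 10^-3 M
At equilibrium [HA] = 0.0779 − 9.77 × 10^-3 = 6.81 × 10^-2 M
Ka = [H+][A-]/[HA] = (9.77 × 10^-3)² / 6.81 × 10^-2 = 1.40 × 10^-3
pKa = -log(1.40 × 10^-3) = 2.85

pKa = 2.85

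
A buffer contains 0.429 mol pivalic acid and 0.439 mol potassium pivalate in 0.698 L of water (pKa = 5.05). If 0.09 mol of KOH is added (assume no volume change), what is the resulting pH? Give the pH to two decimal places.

OH- converts (CH3)3CCOOH to (CH3)3CCOO-: (CH3)3CCOOH → 0.339 mol, (CH3)3CCOO- → 0.529 mol.
pH = pKa + log([A⁻]/[HA]) = 5.05 + log(0.529/0.339) = 5.05 +0.193

pH = 5.24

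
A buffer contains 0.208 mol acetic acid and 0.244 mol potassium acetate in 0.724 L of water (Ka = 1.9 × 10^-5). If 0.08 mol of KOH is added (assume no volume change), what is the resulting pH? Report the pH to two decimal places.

After neutralization: n(CH3COOH) = 0.128 mol, n(CH3COO-) = 0.324 mol.
pKa = −log(1.9 × 10^-5) = 4.721
pH = pKa + log(n_CH3COO-/n_CH3COOH) = 4.721 + log(0.324/0.128) = 4.721 + (+0.403)

pH = 5.12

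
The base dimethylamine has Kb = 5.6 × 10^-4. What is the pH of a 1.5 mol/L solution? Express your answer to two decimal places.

(CH3)2NH + H2O ⇌ (CH3)2NH2+ + OH-
Kb = x²/(1.5 − x) = 5.6 × 10^-4
Assume x ≪ 1.5: x ≈ √(5.6 × 10^-4 × 1.5) = 2.90 × 10^-2 M
pOH = 1.54, so pH = 14.00 − pOH = 12.46

pH = 12.46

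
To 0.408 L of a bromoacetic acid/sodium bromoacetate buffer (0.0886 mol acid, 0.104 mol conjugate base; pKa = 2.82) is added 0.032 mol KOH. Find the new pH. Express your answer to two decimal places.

pH = 3.20

After neutralization: n(BrCH2COOH) = 0.0566 mol, n(BrCH2COO-) = 0.136 mol.
pH = pKa + log([A⁻]/[HA]) = 2.82 + log(0.136/0.0566) = 2.82 +0.381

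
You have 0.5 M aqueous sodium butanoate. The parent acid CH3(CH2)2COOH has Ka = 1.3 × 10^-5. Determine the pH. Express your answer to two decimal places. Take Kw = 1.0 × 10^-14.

CH3(CH2)2COO- is the conjugate base of the weak acid CH3(CH2)2COOH.
Kb = Kw/Ka = 1.0×10^-14 / 1.3 × 10^-5 = 7.69 × 10^-10
Let x = [OH-] at equilibrium. Kb = x²/(0.5 − x).
Neglecting x in the denominator: x = √(7.69 × 10^-10 × 0.5) = 1.96 × 10^-5 M
Check: 0.0039% ionized — well under 5%, approximation valid.
pOH = 4.71, so pH = 14.00 − pOH = 9.29

pH = 9.29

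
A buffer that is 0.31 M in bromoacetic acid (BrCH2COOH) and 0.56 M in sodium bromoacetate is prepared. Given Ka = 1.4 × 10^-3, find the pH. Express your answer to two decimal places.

pH = 3.11

pKa = −log(1.4 × 10^-3) = 2.854
Henderson–Hasselbalch: pH = pKa + log([BrCH2COO-]/[BrCH2COOH]) = 2.854 + log(0.56/0.31)
pH = 2.854 + (+0.257) = 3.11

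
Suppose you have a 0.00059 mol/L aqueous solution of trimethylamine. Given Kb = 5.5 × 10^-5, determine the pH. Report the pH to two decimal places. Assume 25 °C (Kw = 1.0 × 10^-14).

(CH3)3N + H2O ⇌ (CH3)3NH+ + OH-
From the ICE table, Kb = [OH-]²/(0.00059 − [OH-]) = 5.5 × 10^-5.
The 5% rule fails; solving [OH-]² + Kb·[OH-] − Kb·C₀ = 0 exactly:
[OH-] = [−5.5e-05 + √(5.5e-05² + 1.3e-07)]/2 = 1.55 × 10^-4 M
pOH = 3.81, so pH = 14.00 − pOH = 10.19

pH = 10.19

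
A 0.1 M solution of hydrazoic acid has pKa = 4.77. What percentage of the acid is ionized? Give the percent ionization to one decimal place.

1.3%

HN3 ⇌ N3- + H+; let x = [H+] at equilibrium.
Ka = 10^(−4.77) = 1.70 × 10^-5
x ≈ √(Ka·C₀) = √(1.70 × 10^-5 × 0.1) = 1.30 × 10^-3 M
Fraction ionized = 1.30 × 10^-3 / 0.1 = 0.0130 → 1.3%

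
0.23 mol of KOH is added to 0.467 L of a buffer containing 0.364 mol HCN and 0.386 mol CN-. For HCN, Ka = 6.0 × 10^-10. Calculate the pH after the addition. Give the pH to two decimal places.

pH = 9.88

After neutralization: n(HCN) = 0.134 mol, n(CN-) = 0.616 mol.
pKa = −log(6.0 × 10^-10) = 9.222
Henderson–Hasselbalch with mole ratio 0.616/0.134: pH = 9.222 + (+0.662)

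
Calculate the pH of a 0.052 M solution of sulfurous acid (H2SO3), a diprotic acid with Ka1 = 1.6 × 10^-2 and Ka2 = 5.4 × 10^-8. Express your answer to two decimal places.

Ka1 ≫ Ka2, so treat the first dissociation as the only significant source of H+.
Ka1 = x²/(0.052 − x) = 1.6 × 10^-2
Solving the quadratic: x = (−Ka1 + √(Ka1² + 4·Ka1·C₀))/2 = 2.19 × 10^-2 M
pH = −log(2.19 × 10^-2) = 1.66

pH = 1.66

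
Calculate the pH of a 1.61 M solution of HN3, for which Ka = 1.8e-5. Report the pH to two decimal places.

HN3 ⇌ N3- + H+
Ka = x²/(1.61 − x) = 1.8 × 10^-5
Neglecting x in the denominator: x = √(1.8 × 10^-5 × 1.61) = 5.38 × 10^-3 M
(x/C₀ = 0.33% < 5%, so the approximation holds.)
pH = −log(5.38 × 10^-3) = 2.27

pH = 2.27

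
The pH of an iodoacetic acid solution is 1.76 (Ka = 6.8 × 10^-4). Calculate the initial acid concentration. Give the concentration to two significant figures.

C₀ = 4.6 × 10^-1 M

[H+] = 10^(-1.76) = 1.74 × 10^-2 M = x
Ka = x²/(C₀ − x) ⇒ C₀ = x + x²/Ka
C₀ = 1.74 × 10^-2 + (1.74 × 10^-2)²/(6.8 × 10^-4) = 4.63 × 10^-1 M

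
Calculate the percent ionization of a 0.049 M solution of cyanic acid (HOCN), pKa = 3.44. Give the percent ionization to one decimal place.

HOCN ⇌ OCN- + H+; let x = [H+] at equilibrium.
Ka = 10^(−3.44) = 3.63 × 10^-4
Ka = x²/(C₀ − x); solving the quadratic gives x = 4.04 × 10^-3 M.
% ionization = x/C₀ × 100% = 4.04 × 10^-3/0.049 × 100% = 8.2%

8.2%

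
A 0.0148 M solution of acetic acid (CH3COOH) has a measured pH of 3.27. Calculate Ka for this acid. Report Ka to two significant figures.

Ka = 2.0 × 10^-5

[H+] = 10^(-3.27) = 5.37 × 10^-4 M
At equilibrium [HA] = 0.0148 − 5.37 × 10^-4 = 1.43 × 10^-2 M
Ka = [H+][A-]/[HA] = (5.37 × 10^-4)² / 1.43 × 10^-2 = 2.0 × 10^-5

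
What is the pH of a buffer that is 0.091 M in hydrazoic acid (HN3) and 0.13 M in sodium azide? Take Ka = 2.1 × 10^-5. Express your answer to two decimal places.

pKa = −log(2.1 × 10^-5) = 4.678
Henderson–Hasselbalch: pH = pKa + log([N3-]/[HN3]) = 4.678 + log(0.13/0.091)
pH = 4.678 + (+0.155) = 4.83

pH = 4.83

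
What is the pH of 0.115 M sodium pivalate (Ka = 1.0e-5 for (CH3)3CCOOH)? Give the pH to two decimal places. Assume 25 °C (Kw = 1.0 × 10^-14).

pH = 9.03

(CH3)3CCOO- is the conjugate base of the weak acid (CH3)3CCOOH.
Kb = Kw/Ka = 1.0×10^-14 / 1.0 × 10^-5 = 1.00 × 10^-9
Let x = [OH-] at equilibrium. Kb = x²/(0.115 − x).
Neglecting x in the denominator: x = √(1.00 × 10^-9 × 0.115) = 1.07 × 10^-5 M
(x/C₀ = 0.0093% < 5%, so the approximation holds.)
pOH = 4.97, so pH = 14.00 − pOH = 9.03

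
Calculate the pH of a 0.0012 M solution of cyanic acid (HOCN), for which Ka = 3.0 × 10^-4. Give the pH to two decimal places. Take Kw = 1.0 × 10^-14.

pH = 3.33

HOCN ⇌ OCN- + H+
From the ICE table, Ka = [H+]²/(0.0012 − [H+]) = 3.0 × 10^-4.
Here C₀/Ka ≈ 4, so the small-[H+] approximation fails. Use the quadratic:
[H+] = (−Ka + √(Ka² + 4·Ka·C₀))/2 = 4.68 × 10^-4 M
pH = −log[H+] = −log(4.68 × 10^-4) = 3.33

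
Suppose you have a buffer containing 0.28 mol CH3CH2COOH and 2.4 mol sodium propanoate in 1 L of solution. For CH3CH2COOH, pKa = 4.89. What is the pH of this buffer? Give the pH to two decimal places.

Using pH = pKa + log([base]/[acid]) with [base]/[acid] = 2.4/0.28:
pH = 4.89 + (+0.933) = 5.82

pH = 5.82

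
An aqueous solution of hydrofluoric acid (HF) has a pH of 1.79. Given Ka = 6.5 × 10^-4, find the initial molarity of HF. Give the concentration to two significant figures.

[H+] = 10^(-1.79) = 1.62 × 10^-2 M = x
Ka = x²/(C₀ − x) ⇒ C₀ = x + x²/Ka
C₀ = 1.62 × 10^-2 + (1.62 × 10^-2)²/(6.5 × 10^-4) = 4.20 × 10^-1 M

C₀ = 4.2 × 10^-1 M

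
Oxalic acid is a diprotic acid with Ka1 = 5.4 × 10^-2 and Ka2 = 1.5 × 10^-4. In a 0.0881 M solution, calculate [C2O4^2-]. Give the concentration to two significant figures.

1.5 × 10^-4 M

First ionization gives [H+] ≈ [HC2O4-] = 4.71 × 10^-2 M.
Second step: Ka2 = [H+][C2O4^2-]/[HC2O4-] ≈ [C2O4^2-] (since [H+] ≈ [HC2O4-]).
So [C2O4^2-] ≈ Ka2.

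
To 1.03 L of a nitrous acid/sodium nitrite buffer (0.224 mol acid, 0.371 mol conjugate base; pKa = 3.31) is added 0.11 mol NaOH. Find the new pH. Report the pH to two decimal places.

After neutralization: n(HNO2) = 0.114 mol, n(NO2-) = 0.481 mol.
Henderson–Hasselbalch with mole ratio 0.481/0.114: pH = 3.31 + (+0.625)

pH = 3.94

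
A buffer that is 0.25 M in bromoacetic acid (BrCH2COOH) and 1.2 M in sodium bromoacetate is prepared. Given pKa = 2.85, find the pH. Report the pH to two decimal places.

pH = 3.53

Using pH = pKa + log([base]/[acid]) with [base]/[acid] = 1.2/0.25:
pH = 2.85 + (+0.681) = 3.53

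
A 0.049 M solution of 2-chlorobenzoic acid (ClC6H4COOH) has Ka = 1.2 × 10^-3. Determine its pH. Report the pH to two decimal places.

ClC6H4COOH ⇌ ClC6H4COO- + H+
Let x = [H+] at equilibrium. Ka = x²/(0.049 − x).
The 5% rule fails; solving x² + Ka·x − Ka·C₀ = 0 exactly:
x = (−Ka + √(Ka² + 4·Ka·C₀))/2 = 7.09 × 10^-3 M
pH = −log(7.09 × 10^-3) = 2.15

pH = 2.15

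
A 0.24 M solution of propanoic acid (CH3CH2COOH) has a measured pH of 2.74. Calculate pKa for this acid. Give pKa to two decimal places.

[H+] = 10^(-2.74) = 1.82 × 10^-3 M
At equilibrium [HA] = 0.24 − 1.82 × 10^-3 = 2.38 × 10^-1 M
Ka = [H+][A-]/[HA] = (1.82 × 10^-3)² / 2.38 × 10^-1 = 1.39 × 10^-5
pKa = -log(1.39 × 10^-5) = 4.86

pKa = 4.86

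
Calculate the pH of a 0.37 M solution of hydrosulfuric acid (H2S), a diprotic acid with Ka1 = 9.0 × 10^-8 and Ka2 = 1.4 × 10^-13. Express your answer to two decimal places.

pH = 3.74

Ka1 ≫ Ka2, so treat the first dissociation as the only significant source of H+.
Ka1 = x²/(0.37 − x) = 9.0 × 10^-8
x ≈ √(9.0 × 10^-8 × 0.37) = 1.82 × 10^-4 M
pH = −log(1.82 × 10^-4) = 3.74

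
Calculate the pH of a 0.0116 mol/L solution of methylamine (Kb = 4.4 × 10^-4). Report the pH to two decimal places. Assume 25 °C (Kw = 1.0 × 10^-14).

pH = 11.31

CH3NH2 + H2O ⇌ CH3NH3+ + OH-
Kb = [OH-]²/(0.0116 − [OH-]) = 4.4 × 10^-4
[OH-] is not negligible relative to C₀; solve [OH-]² + 0.00044·[OH-] − 5.1e-06 = 0.
[OH-] = (−Kb + √(Kb² + 4·Kb·C₀))/2 = 2.05 × 10^-3 M
pOH = −log(2.05 × 10^-3) = 2.69; pH = 14.00 − 2.69 = 11.31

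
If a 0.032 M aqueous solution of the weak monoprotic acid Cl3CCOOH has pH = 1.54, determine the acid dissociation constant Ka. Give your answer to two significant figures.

Ka = 2.6 × 10^-1

[H+] = 10^(-1.54) = 2.88 × 10^-2 M
At equilibrium [HA] = 0.032 − 2.88 × 10^-2 = 3.20 × 10^-3 M
Ka = [H+][A-]/[HA] = (2.88 × 10^-2)² / 3.20 × 10^-3 = 2.6 × 10^-1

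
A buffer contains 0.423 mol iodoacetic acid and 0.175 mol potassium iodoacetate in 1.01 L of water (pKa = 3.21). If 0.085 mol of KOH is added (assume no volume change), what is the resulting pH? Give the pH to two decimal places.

OH- converts ICH2COOH to ICH2COO-: ICH2COOH → 0.338 mol, ICH2COO- → 0.26 mol.
pH = pKa + log(n_ICH2COO-/n_ICH2COOH) = 3.21 + log(0.26/0.338) = 3.21 + (-0.114)

pH = 3.10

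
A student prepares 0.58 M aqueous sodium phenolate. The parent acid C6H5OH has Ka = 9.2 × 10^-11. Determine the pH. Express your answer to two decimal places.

pH = 11.90

C6H5O- is the conjugate base of the weak acid C6H5OH.
Kb = Kw/Ka = 1.0×10^-14 / 9.2 × 10^-11 = 1.09 × 10^-4
Kb = x²/(0.58 − x) = 1.09 × 10^-4
Assume x ≪ 0.58: x ≈ √(1.09 × 10^-4 × 0.58) = 7.95 × 10^-3 M
Check: 1.4% ionized — well under 5%, approximation valid.
pOH = −log(7.95 × 10^-3) = 2.10; pH = 14.00 − 2.10 = 11.90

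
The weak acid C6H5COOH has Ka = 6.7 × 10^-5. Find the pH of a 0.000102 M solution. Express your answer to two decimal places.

C6H5COOH ⇌ C6H5COO- + H+
From the ICE table, Ka = [H+]²/(0.000102 − [H+]) = 6.7 × 10^-5.
[H+] is not negligible relative to C₀; solve [H+]² + 6.7e-05·[H+] − 6.83e-09 = 0.
[H+] = [−6.7e-05 + √(6.7e-05² + 2.73e-08)]/2 = 5.57 × 10^-5 M
pH = −log(5.57 × 10^-5) = 4.25

pH = 4.25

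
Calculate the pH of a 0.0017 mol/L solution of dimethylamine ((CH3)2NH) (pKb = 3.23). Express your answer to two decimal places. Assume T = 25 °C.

pH = 10.87

(CH3)2NH + H2O ⇌ (CH3)2NH2+ + OH-
Kb = 10^(−3.23) = 5.89 × 10^-4
Kb = [OH-]²/(0.0017 − [OH-]) = 5.89 × 10^-4
[OH-] is not negligible relative to C₀; solve [OH-]² + 0.000589·[OH-] − 1e-06 = 0.
[OH-] = [−0.000589 + √(0.000589² + 4.01e-06)]/2 = 7.49 × 10^-4 M
pOH = 3.13, so pH = 14.00 − pOH = 10.87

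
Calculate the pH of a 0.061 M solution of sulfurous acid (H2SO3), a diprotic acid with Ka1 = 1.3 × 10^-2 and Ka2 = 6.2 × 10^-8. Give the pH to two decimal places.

Ka1 ≫ Ka2, so treat the first dissociation as the only significant source of H+.
Ka1 = x²/(0.061 − x) = 1.3 × 10^-2
Solving the quadratic: x = (−Ka1 + √(Ka1² + 4·Ka1·C₀))/2 = 2.24 × 10^-2 M
pH = −log(2.24 × 10^-2) = 1.65

pH = 1.65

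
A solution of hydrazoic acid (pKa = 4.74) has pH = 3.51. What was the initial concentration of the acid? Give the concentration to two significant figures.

[H+] = 10^(-3.51) = 3.09 × 10^-4 M = x
Ka = 10^(−4.74) = 1.82 × 10^-5
Ka = x²/(C₀ − x) ⇒ C₀ = x + x²/Ka
C₀ = 3.09 × 10^-4 + (3.09 × 10^-4)²/(1.82 × 10^-5) = 5.56 × 10^-3 M

C₀ = 5.6 × 10^-3 M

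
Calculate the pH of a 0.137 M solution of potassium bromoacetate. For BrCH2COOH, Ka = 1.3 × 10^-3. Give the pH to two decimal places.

pH = 8.01

BrCH2COO- is the conjugate base of the weak acid BrCH2COOH.
Kb = Kw/Ka = 1.0×10^-14 / 1.3 × 10^-3 = 7.69 × 10^-12
Kb = [OH-]²/(0.137 − [OH-]) = 7.69 × 10^-12
Since Kb ≪ C₀, [OH-] ≈ √(Kb·C₀) = 1.03 × 10^-6 M.
Check: 0.00075% ionized — well under 5%, approximation valid.
pOH = 5.99, so pH = 14.00 − pOH = 8.01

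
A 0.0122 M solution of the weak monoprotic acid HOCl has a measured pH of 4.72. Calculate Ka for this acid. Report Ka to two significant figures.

Ka = 3.0 × 10^-8

[H+] = 10^(-4.72) = 1.91 × 10^-5 M
At equilibrium [HA] = 0.0122 − 1.91 × 10^-5 = 1.22 × 10^-2 M
Ka = [H+][A-]/[HA] = (1.91 × 10^-5)² / 1.22 × 10^-2 = 3.0 × 10^-8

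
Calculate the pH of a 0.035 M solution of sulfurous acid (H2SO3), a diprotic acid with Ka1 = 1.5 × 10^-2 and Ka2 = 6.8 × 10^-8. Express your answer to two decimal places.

pH = 1.78

Since Ka1 ≫ Ka2, the first ionization dominates [H+].
Ka1 = x²/(0.035 − x) = 1.5 × 10^-2
Solving the quadratic: x = (−Ka1 + √(Ka1² + 4·Ka1·C₀))/2 = 1.66 × 10^-2 M
pH = −log(1.66 × 10^-2) = 1.78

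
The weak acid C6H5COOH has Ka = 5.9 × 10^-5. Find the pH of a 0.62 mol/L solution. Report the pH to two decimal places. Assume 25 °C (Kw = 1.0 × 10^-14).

C6H5COOH ⇌ C6H5COO- + H+
Let x = [H+] at equilibrium. Ka = x²/(0.62 − x).
Assume x ≪ 0.62: x ≈ √(5.9 × 10^-5 × 0.62) = 6.05 × 10^-3 M
pH = −log(6.05 × 10^-3) = 2.22

pH = 2.22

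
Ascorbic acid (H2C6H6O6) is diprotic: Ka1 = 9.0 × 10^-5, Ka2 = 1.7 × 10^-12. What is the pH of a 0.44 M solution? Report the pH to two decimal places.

Since Ka1 ≫ Ka2, the first ionization dominates [H+].
Ka1 = x²/(0.44 − x) = 9.0 × 10^-5
x ≈ √(9.0 × 10^-5 × 0.44) = 6.29 × 10^-3 M
pH = −log(6.29 × 10^-3) = 2.20

pH = 2.20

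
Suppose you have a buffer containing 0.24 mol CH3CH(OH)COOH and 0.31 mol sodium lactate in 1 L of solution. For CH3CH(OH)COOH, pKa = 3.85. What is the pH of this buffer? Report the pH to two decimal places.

pH = pKa + log([A⁻]/[HA]) = 3.85 + log(0.31/0.24)
pH = 3.85 + (+0.111) = 3.96

pH = 3.96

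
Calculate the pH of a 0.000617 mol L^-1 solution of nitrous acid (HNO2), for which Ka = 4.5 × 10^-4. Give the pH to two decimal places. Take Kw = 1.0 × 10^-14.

HNO2 ⇌ NO2- + H+
From the ICE table, Ka = [H+]²/(0.000617 − [H+]) = 4.5 × 10^-4.
[H+] is not negligible relative to C₀; solve [H+]² + 0.00045·[H+] − 2.78e-07 = 0.
[H+] = [−0.00045 + √(0.00045² + 1.11e-06)]/2 = 3.48 × 10^-4 M
pH = −log[H+] = −log(3.48 × 10^-4) = 3.46

pH = 3.46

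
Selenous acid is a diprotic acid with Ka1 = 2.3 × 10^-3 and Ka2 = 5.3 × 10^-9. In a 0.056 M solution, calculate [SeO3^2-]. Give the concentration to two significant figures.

First ionization gives [H+] ≈ [HSeO3-] = 1.03 × 10^-2 M.
Second step: Ka2 = [H+][SeO3^2-]/[HSeO3-] ≈ [SeO3^2-] (since [H+] ≈ [HSeO3-]).
So [SeO3^2-] ≈ Ka2.

5.3 × 10^-9 M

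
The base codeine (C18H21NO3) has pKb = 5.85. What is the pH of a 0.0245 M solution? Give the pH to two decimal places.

pH = 10.27

C18H21NO3 + H2O ⇌ C18H22NO3+ + OH-
Kb = 10^(−5.85) = 1.41 × 10^-6
From the ICE table, Kb = [OH-]²/(0.0245 − [OH-]) = 1.41 × 10^-6.
Since Kb ≪ C₀, [OH-] ≈ √(Kb·C₀) = 1.86 × 10^-4 M.
pOH = −log(1.86 × 10^-4) = 3.73; pH = 14.00 − 3.73 = 10.27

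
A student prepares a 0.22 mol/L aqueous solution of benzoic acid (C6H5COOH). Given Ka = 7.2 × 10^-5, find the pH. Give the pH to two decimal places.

C6H5COOH ⇌ C6H5COO- + H+
From the ICE table, Ka = [H+]²/(0.22 − [H+]) = 7.2 × 10^-5.
Assume [H+] ≪ 0.22: [H+] ≈ √(7.2 × 10^-5 × 0.22) = 3.98 × 10^-3 M
Check: 1.8% ionized — well under 5%, approximation valid.
pH = −log[H+] = −log(3.98 × 10^-3) = 2.40

pH = 2.40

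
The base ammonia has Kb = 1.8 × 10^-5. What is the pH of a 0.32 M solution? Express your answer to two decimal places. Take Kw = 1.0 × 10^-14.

NH3 + H2O ⇌ NH4+ + OH-
Kb = x²/(0.32 − x) = 1.8 × 10^-5
Assume x ≪ 0.32: x ≈ √(1.8 × 10^-5 × 0.32) = 2.40 × 10^-3 M
pOH = 2.62, so pH = 14.00 − pOH = 11.38

pH = 11.38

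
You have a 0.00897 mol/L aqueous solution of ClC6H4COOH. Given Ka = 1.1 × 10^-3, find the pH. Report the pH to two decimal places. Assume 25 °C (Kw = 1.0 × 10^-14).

ClC6H4COOH ⇌ ClC6H4COO- + H+
From the ICE table, Ka = x²/(0.00897 − x) = 1.1 × 10^-3.
Here C₀/Ka ≈ 8.15, so the small-x approximation fails. Use the quadratic:
x = (−Ka + √(Ka² + 4·Ka·C₀))/2 = 2.64 × 10^-3 M
pH = −log[H+] = −log(2.64 × 10^-3) = 2.58

pH = 2.58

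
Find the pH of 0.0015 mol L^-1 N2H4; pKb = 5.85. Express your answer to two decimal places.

N2H4 + H2O ⇌ N2H5+ + OH-
Kb = 10^(−5.85) = 1.41 × 10^-6
From the ICE table, Kb = x²/(0.0015 − x) = 1.41 × 10^-6.
Assume x ≪ 0.0015: x ≈ √(1.41 × 10^-6 × 0.0015) = 4.60 × 10^-5 M
pOH = −log(4.60 × 10^-5) = 4.34; pH = 14.00 − 4.34 = 9.66

pH = 9.66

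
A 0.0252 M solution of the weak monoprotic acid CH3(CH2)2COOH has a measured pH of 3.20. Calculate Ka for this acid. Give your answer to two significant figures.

[H+] = 10^(-3.20) = 6.31 × 10^-4 M
At equilibrium [HA] = 0.0252 − 6.31 × 10^-4 = 2.46 × 10^-2 M
Ka = [H+][A-]/[HA] = (6.31 × 10^-4)² / 2.46 × 10^-2 = 1.6 × 10^-5

Ka = 1.6 × 10^-5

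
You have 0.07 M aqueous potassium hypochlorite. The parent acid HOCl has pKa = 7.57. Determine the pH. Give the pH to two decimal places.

OCl- is the conjugate base of the weak acid HOCl.
Ka = 10^(−7.57) = 2.69 × 10^-8
Kb = Kw/Ka = 1.0×10^-14 / 2.69 × 10^-8 = 3.72 × 10^-7
From the ICE table, Kb = [OH-]²/(0.07 − [OH-]) = 3.72 × 10^-7.
Since Kb ≪ C₀, [OH-] ≈ √(Kb·C₀) = 1.61 × 10^-4 M.
pOH = 3.79, so pH = 14.00 − pOH = 10.21

pH = 10.21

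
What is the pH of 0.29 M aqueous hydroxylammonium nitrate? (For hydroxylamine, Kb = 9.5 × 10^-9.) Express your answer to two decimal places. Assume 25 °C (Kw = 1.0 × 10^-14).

pH = 3.26

NH3OH+ is the conjugate acid of the weak base NH2OH.
Ka = Kw/Kb = 1.0×10^-14 / 9.5 × 10^-9 = 1.05 × 10^-6
From the ICE table, Ka = [H+]²/(0.29 − [H+]) = 1.05 × 10^-6.
Assume [H+] ≪ 0.29: [H+] ≈ √(1.05 × 10^-6 × 0.29) = 5.52 × 10^-4 M
Check: 0.19% ionized — well under 5%, approximation valid.
pH = −log[H+] = −log(5.52 × 10^-4) = 3.26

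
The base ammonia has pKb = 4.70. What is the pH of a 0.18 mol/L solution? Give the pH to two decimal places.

NH3 + H2O ⇌ NH4+ + OH-
Kb = 10^(−4.70) = 2.00 × 10^-5
Kb = [OH-]²/(0.18 − [OH-]) = 2.00 × 10^-5
Assume [OH-] ≪ 0.18: [OH-] ≈ √(2.00 × 10^-5 × 0.18) = 1.90 × 10^-3 M
([OH-]/C₀ = 1.1% < 5%, so the approximation holds.)
pOH = −log(1.90 × 10^-3) = 2.72; pH = 14.00 − 2.72 = 11.28

pH = 11.28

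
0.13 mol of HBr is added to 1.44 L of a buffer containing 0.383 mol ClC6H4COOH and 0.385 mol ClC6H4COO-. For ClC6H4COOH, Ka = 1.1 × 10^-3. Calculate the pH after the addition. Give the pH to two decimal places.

Added H+ converts ClC6H4COO- to ClC6H4COOH: ClC6H4COOH → 0.513 mol, ClC6H4COO- → 0.255 mol.
pKa = −log(1.1 × 10^-3) = 2.959
Henderson–Hasselbalch with mole ratio 0.255/0.513: pH = 2.959 + (-0.304)

pH = 2.66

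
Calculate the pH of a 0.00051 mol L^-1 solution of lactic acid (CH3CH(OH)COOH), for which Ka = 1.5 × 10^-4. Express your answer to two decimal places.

pH = 3.67

CH3CH(OH)COOH ⇌ CH3CH(OH)COO- + H+
Ka = [H+]²/(0.00051 − [H+]) = 1.5 × 10^-4
The 5% rule fails; solving [H+]² + Ka·[H+] − Ka·C₀ = 0 exactly:
[H+] = [−0.00015 + √(0.00015² + 3.06e-07)]/2 = 2.12 × 10^-4 M
pH = −log(2.12 × 10^-4) = 3.67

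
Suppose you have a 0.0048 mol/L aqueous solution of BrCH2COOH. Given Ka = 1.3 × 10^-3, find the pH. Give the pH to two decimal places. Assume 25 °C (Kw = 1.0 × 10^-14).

pH = 2.71

BrCH2COOH ⇌ BrCH2COO- + H+
Let x = [H+] at equilibrium. Ka = x²/(0.0048 − x).
The 5% rule fails; solving x² + Ka·x − Ka·C₀ = 0 exactly:
x = (−Ka + √(Ka² + 4·Ka·C₀))/2 = 1.93 × 10^-3 M
pH = −log[H+] = −log(1.93 × 10^-3) = 2.71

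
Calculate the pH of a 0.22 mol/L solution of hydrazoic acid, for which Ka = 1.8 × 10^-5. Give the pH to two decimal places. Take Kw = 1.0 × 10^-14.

HN3 ⇌ N3- + H+
Ka = x²/(0.22 − x) = 1.8 × 10^-5
Since Ka ≪ C₀, x ≈ √(Ka·C₀) = 1.99 × 10^-3 M.
pH = −log[H+] = −log(1.99 × 10^-3) = 2.70

pH = 2.70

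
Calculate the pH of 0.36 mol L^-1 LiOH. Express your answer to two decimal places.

pH = 13.56

LiOH is a strong base; [OH-] = 0.36 M.
pOH = -log(0.36) = 0.44
pH = 14.00 - 0.44 = 13.56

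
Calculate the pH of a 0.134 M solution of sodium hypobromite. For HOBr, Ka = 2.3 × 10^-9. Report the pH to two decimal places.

OBr- is the conjugate base of the weak acid HOBr.
Kb = Kw/Ka = 1.0×10^-14 / 2.3 × 10^-9 = 4.35 × 10^-6
Kb = [OH-]²/(0.134 − [OH-]) = 4.35 × 10^-6
Since Kb ≪ C₀, [OH-] ≈ √(Kb·C₀) = 7.63 × 10^-4 M.
pOH = 3.12, so pH = 14.00 − pOH = 10.88

pH = 10.88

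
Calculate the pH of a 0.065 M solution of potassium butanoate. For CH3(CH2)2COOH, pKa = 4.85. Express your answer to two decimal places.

CH3(CH2)2COO- is the conjugate base of the weak acid CH3(CH2)2COOH.
Ka = 10^(−4.85) = 1.41 × 10^-5
Kb = Kw/Ka = 1.0×10^-14 / 1.41 × 10^-5 = 7.09 × 10^-10
Kb = [OH-]²/(0.065 − [OH-]) = 7.09 × 10^-10
Neglecting [OH-] in the denominator: [OH-] = √(7.09 × 10^-10 × 0.065) = 6.79 × 10^-6 M
pOH = 5.17, so pH = 14.00 − pOH = 8.83

pH = 8.83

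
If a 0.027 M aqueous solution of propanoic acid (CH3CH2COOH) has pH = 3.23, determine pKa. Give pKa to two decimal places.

[H+] = 10^(-3.23) = 5.89 × 10^-4 M
At equilibrium [HA] = 0.027 − 5.89 × 10^-4 = 2.64 × 10^-2 M
Ka = [H+][A-]/[HA] = (5.89 × 10^-4)² / 2.64 × 10^-2 = 1.31 × 10^-5
pKa = -log(1.31 × 10^-5) = 4.88

pKa = 4.88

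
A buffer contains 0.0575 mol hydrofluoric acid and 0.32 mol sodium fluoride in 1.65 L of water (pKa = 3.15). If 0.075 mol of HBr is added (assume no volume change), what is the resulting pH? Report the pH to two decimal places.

pH = 3.42

Added H+ converts F- to HF: HF → 0.133 mol, F- → 0.245 mol.
Henderson–Hasselbalch with mole ratio 0.245/0.133: pH = 3.15 + (+0.265)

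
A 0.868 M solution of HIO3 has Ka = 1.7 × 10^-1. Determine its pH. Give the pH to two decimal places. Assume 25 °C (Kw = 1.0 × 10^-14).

HIO3 ⇌ IO3- + H+
From the ICE table, Ka = x²/(0.868 − x) = 1.7 × 10^-1.
The 5% rule fails; solving x² + Ka·x − Ka·C₀ = 0 exactly:
x = [−0.17 + √(0.17² + 0.59)]/2 = 3.08 × 10^-1 M
pH = −log(3.08 × 10^-1) = 0.51

pH = 0.51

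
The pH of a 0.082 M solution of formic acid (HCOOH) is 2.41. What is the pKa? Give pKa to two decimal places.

[H+] = 10^(-2.41) = 3.89 × 10^-3 M
At equilibrium [HA] = 0.082 − 3.89 × 10^-3 = 7.81 × 10^-2 M
Ka = [H+][A-]/[HA] = (3.89 × 10^-3)² / 7.81 × 10^-2 = 1.94 × 10^-4
pKa = -log(1.94 × 10^-4) = 3.71

pKa = 3.71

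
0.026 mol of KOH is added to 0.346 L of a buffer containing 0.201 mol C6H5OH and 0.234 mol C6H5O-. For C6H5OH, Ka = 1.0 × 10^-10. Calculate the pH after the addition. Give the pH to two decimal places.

pH = 10.17

After neutralization: n(C6H5OH) = 0.175 mol, n(C6H5O-) = 0.26 mol.
pKa = −log(1.0 × 10^-10) = 10.000
pH = pKa + log(n_C6H5O-/n_C6H5OH) = 10.000 + log(0.26/0.175) = 10.000 + (+0.172)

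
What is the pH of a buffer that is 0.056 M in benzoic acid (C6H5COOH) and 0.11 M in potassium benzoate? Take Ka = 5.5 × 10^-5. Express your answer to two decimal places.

pH = 4.55

pKa = −log(5.5 × 10^-5) = 4.260
pH = pKa + log([A⁻]/[HA]) = 4.260 + log(0.11/0.056)
pH = 4.260 + (+0.293) = 4.55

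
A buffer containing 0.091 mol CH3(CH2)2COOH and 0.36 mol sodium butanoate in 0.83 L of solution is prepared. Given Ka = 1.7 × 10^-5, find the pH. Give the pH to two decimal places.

pH = 5.37

pKa = −log(1.7 × 10^-5) = 4.770
pH = pKa + log([A⁻]/[HA]) = 4.770 + log(0.36/0.091)
pH = 4.770 + (+0.597) = 5.37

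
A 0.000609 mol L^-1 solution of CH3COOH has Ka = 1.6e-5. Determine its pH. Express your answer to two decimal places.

CH3COOH ⇌ CH3COO- + H+
From the ICE table, Ka = [H+]²/(0.000609 − [H+]) = 1.6 × 10^-5.
[H+] is not negligible relative to C₀; solve [H+]² + 1.6e-05·[H+] − 9.74e-09 = 0.
[H+] = (−Ka + √(Ka² + 4·Ka·C₀))/2 = 9.10 × 10^-5 M
pH = −log[H+] = −log(9.10 × 10^-5) = 4.04

pH = 4.04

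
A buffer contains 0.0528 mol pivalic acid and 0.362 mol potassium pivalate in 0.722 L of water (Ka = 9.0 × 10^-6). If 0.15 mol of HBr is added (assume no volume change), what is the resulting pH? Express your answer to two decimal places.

Added H+ converts (CH3)3CCOO- to (CH3)3CCOOH: (CH3)3CCOOH → 0.203 mol, (CH3)3CCOO- → 0.212 mol.
pKa = −log(9.0 × 10^-6) = 5.046
pH = pKa + log(n_(CH3)3CCOO-/n_(CH3)3CCOOH) = 5.046 + log(0.212/0.203) = 5.046 + (+0.019)

pH = 5.07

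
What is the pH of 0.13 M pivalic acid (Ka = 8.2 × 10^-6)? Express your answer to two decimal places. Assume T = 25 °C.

pH = 2.99

(CH3)3CCOOH ⇌ (CH3)3CCOO- + H+
Ka = [H+]²/(0.13 − [H+]) = 8.2 × 10^-6
Since Ka ≪ C₀, [H+] ≈ √(Ka·C₀) = 1.03 × 10^-3 M.
([H+]/C₀ = 0.79% < 5%, so the approximation holds.)
pH = −log[H+] = −log(1.03 × 10^-3) = 2.99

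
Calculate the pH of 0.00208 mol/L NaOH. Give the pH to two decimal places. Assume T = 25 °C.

pH = 11.32

NaOH is a strong base; [OH-] = 0.00208 M.
pOH = -log(0.00208) = 2.68
pH = 14.00 - 2.68 = 11.32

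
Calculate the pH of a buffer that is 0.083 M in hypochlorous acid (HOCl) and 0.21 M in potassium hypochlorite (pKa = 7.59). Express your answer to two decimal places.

pH = 7.99

Using pH = pKa + log([base]/[acid]) with [base]/[acid] = 0.21/0.083:
pH = 7.59 + (+0.403) = 7.99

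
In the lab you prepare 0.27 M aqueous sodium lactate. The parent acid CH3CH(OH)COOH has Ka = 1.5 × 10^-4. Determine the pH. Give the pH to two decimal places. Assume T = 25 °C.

CH3CH(OH)COO- is the conjugate base of the weak acid CH3CH(OH)COOH.
Kb = Kw/Ka = 1.0×10^-14 / 1.5 × 10^-4 = 6.67 × 10^-11
Kb = x²/(0.27 − x) = 6.67 × 10^-11
Neglecting x in the denominator: x = √(6.67 × 10^-11 × 0.27) = 4.24 × 10^-6 M
pOH = 5.37, so pH = 14.00 − pOH = 8.63

pH = 8.63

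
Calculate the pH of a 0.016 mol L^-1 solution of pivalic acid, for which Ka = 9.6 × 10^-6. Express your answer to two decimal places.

(CH3)3CCOOH ⇌ (CH3)3CCOO- + H+
From the ICE table, Ka = x²/(0.016 − x) = 9.6 × 10^-6.
Assume x ≪ 0.016: x ≈ √(9.6 × 10^-6 × 0.016) = 3.92 × 10^-4 M
pH = −log(3.92 × 10^-4) = 3.41

pH = 3.41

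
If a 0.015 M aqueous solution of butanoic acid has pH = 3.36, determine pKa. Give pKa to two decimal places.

pKa = 4.88

[H+] = 10^(-3.36) = 4.37 × 10^-4 M
At equilibrium [HA] = 0.015 − 4.37 × 10^-4 = 1.46 × 10^-2 M
Ka = [H+][A-]/[HA] = (4.37 × 10^-4)² / 1.46 × 10^-2 = 1.31 × 10^-5
pKa = -log(1.31 × 10^-5) = 4.88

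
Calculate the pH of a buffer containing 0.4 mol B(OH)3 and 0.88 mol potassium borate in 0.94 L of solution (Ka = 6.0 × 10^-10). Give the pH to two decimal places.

pH = 9.56

pKa = −log(6.0 × 10^-10) = 9.222
Using pH = pKa + log([base]/[acid]) with [base]/[acid] = 0.88/0.4:
pH = 9.222 + (+0.342) = 9.56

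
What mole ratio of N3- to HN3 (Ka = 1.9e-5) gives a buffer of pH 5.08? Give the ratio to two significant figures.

ratio = 2.3

pKa = -log(1.9 × 10^-5) = 4.721
pH = pKa + log(r) ⇒ log(r) = 5.08 − 4.721 = +0.359
r = [N3-]/[HN3] = 10^(+0.359) = 2.29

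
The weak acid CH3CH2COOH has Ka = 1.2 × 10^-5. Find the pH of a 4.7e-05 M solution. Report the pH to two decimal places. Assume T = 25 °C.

pH = 4.73

CH3CH2COOH ⇌ CH3CH2COO- + H+
Ka = x²/(4.7e-05 − x) = 1.2 × 10^-5
The 5% rule fails; solving x² + Ka·x − Ka·C₀ = 0 exactly:
x = [−1.2e-05 + √(1.2e-05² + 2.26e-09)]/2 = 1.85 × 10^-5 M
pH = −log[H+] = −log(1.85 × 10^-5) = 4.73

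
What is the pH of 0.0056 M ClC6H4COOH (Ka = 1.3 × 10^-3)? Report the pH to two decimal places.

pH = 2.67

ClC6H4COOH ⇌ ClC6H4COO- + H+
Ka = [H+]²/(0.0056 − [H+]) = 1.3 × 10^-3
[H+] is not negligible relative to C₀; solve [H+]² + 0.0013·[H+] − 7.28e-06 = 0.
[H+] = [−0.0013 + √(0.0013² + 2.91e-05)]/2 = 2.13 × 10^-3 M
pH = −log[H+] = −log(2.13 × 10^-3) = 2.67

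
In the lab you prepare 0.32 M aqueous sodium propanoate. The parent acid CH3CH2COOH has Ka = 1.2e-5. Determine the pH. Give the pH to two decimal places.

CH3CH2COO- is the conjugate base of the weak acid CH3CH2COOH.
Kb = Kw/Ka = 1.0×10^-14 / 1.2 × 10^-5 = 8.33 × 10^-10
From the ICE table, Kb = [OH-]²/(0.32 − [OH-]) = 8.33 × 10^-10.
Since Kb ≪ C₀, [OH-] ≈ √(Kb·C₀) = 1.63 × 10^-5 M.
([OH-]/C₀ = 0.0051% < 5%, so the approximation holds.)
pOH = 4.79, so pH = 14.00 − pOH = 9.21

pH = 9.21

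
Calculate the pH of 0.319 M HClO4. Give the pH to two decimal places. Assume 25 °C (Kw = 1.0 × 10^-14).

pH = 0.50

HClO4 is a strong acid and dissociates completely, so [H+] = 0.319 M.
pH = -log(0.319) = 0.50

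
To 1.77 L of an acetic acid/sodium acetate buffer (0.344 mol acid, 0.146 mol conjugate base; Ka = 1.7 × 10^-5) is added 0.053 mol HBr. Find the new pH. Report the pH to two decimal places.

After neutralization: n(CH3COOH) = 0.397 mol, n(CH3COO-) = 0.093 mol.
pKa = −log(1.7 × 10^-5) = 4.770
Henderson–Hasselbalch with mole ratio 0.093/0.397: pH = 4.770 + (-0.630)

pH = 4.14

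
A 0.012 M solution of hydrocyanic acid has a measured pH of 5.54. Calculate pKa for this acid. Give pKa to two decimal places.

pKa = 9.16

[H+] = 10^(-5.54) = 2.88 × 10^-6 M
At equilibrium [HA] = 0.012 − 2.88 × 10^-6 = 1.20 × 10^-2 M
Ka = [H+][A-]/[HA] = (2.88 × 10^-6)² / 1.20 × 10^-2 = 6.91 × 10^-10
pKa = -log(6.91 × 10^-10) = 9.16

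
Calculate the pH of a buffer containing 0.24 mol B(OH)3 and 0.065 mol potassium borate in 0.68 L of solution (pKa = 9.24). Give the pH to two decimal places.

pH = 8.67

Henderson–Hasselbalch: pH = pKa + log([B(OH)4-]/[B(OH)3]) = 9.24 + log(0.065/0.24)
pH = 9.24 + (-0.567) = 8.67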